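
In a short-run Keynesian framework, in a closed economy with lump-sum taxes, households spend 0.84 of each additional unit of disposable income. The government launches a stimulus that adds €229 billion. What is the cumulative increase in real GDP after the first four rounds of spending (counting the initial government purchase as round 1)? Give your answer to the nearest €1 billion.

Round 1 adds ΔG = €229 billion; each later round is MPC = 0.84 times the previous.
After 4 rounds: 229 + 192.36 + 161.5824 + 135.729216 = ΔG·(1 − c^4)/(1 − c) = 229 × (1 − 0.49787136)/0.16 ≈ €719 billion.

€719 billion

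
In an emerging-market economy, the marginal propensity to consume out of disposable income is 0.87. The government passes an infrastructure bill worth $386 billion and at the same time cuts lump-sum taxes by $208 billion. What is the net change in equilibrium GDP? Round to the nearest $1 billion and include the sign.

Expenditure multiplier = 1/(1 − MPC) = 1/(1 − 0.87) = 1/0.13 ≈ 7.692.
ΔG contributes k·ΔG = (+$386 billion) / 0.13 ≈ +$2,969.2 billion.
ΔT of −$208 billion changes first-round spending by −c·ΔT = +$180.96 billion, contributing k·(−c·ΔT) = (+$180.96 billion) / 0.13 = +$1,392 billion.
Net ΔY = k(ΔG − c·ΔT) = (+$566.96 billion) / 0.13 ≈ +$4,361 billion.

+$4,361 billion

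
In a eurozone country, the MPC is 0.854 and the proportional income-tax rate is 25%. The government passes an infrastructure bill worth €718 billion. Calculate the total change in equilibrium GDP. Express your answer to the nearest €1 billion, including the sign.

Spending multiplier = 1/(1 − c(1−t)) = 1/(1 − 0.854×0.75) = 1/0.3595 ≈ 2.782.
ΔY = k × ΔG = (+€718 billion) / 0.3595 ≈ +€1,997 billion.

+€1,997 billion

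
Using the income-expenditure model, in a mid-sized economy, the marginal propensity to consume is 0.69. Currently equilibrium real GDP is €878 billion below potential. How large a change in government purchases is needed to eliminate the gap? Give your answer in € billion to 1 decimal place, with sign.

+€272.2 billion

Spending multiplier = 1/(1 − MPC) = 1/(1 − 0.69) = 1/0.31 ≈ 3.226.
Need ΔY = +€878 billion, so ΔG = ΔY/k = (+€878 billion) × 0.31 ≈ +€272.2 billion.
The government should increase government purchases by €272.2 billion.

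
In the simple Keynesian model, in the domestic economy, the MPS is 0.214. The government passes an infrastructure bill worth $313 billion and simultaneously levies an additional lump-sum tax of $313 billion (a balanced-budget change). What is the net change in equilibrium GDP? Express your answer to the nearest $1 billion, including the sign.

MPC = 1 − MPS = 1 − 0.214 = 0.786.
Expenditure multiplier = 1/(1 − MPC) = 1/(1 − 0.786) = 1/0.214 ≈ 4.673.
ΔG contributes k·ΔG = (+$313 billion) / 0.214 ≈ +$1,462.6 billion.
ΔT of +$313 billion changes first-round spending by −c·ΔT = −$246.018 billion, contributing k·(−c·ΔT) = (−$246.018 billion) / 0.214 ≈ −$1,149.6 billion.
With ΔG = ΔT and no other leakages, the balanced-budget multiplier is 1, so ΔY = ΔG = +$313 billion.

+$313 billion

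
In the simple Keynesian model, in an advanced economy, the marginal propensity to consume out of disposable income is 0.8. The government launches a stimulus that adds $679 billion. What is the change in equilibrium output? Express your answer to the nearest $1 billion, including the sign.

+$3,395 billion

Expenditure multiplier = 1/(1 − MPC) = 1/(1 − 0.8) = 1/0.2 = 5.
ΔY = k × ΔG = (+$679 billion) / 0.2 = +$3,395 billion.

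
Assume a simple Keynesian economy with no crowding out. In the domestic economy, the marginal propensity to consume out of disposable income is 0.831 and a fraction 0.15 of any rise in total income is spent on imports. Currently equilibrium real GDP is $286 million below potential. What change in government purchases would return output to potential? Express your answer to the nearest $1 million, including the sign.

+$91 million

Spending multiplier = 1/(1 − c + m) = 1/(1 − 0.831 + 0.15) = 1/0.319 ≈ 3.135.
Need ΔY = +$286 million, so ΔG = ΔY/k = (+$286 million) × 0.319 ≈ +$91 million.
The government should increase government purchases by $91 million.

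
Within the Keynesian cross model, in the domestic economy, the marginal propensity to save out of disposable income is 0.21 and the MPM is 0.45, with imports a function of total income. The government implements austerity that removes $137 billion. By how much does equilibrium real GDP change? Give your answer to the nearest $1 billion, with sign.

MPC = 1 − MPS = 1 − 0.21 = 0.79.
Expenditure multiplier = 1/(1 − c + m) = 1/(1 − 0.79 + 0.45) = 1/0.66 ≈ 1.515.
ΔY = k × ΔG = (−$137 billion) / 0.66 ≈ −$208 billion.

−$208 billion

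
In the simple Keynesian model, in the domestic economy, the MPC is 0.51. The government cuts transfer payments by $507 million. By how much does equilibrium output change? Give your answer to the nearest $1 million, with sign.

The transfer change shifts disposable income by −$507 million, so first-round consumption changes by c·ΔTR = 0.51 × (−$507 million) = −$258.57 million.
Expenditure multiplier = 1/(1 − MPC) = 1/(1 − 0.51) = 1/0.49 ≈ 2.041.
The transfer multiplier is c × k ≈ 1.041, so ΔY = k × (c·ΔTR) = (−$258.57 million) / 0.49 ≈ −$528 million.

−$528 million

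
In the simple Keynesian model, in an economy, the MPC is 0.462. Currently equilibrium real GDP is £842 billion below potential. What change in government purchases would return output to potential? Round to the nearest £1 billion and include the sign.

+£453 billion

Spending multiplier = 1/(1 − MPC) = 1/(1 − 0.462) = 1/0.538 ≈ 1.859.
Need ΔY = +£842 billion, so ΔG = ΔY/k = (+£842 billion) × 0.538 ≈ +£453 billion.
The government should increase government purchases by £453 billion.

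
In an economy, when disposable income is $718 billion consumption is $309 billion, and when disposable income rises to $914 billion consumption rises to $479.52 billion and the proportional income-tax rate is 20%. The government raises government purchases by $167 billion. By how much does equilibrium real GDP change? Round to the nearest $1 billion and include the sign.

+$549 billion

MPC = ΔC/ΔYd = (479.52 − 309)/(914 − 718) = 170.52/196 = 0.87.
Spending multiplier = 1/(1 − c(1−t)) = 1/(1 − 0.87×0.8) = 1/0.304 ≈ 3.289.
ΔY = k × ΔG = (+$167 billion) / 0.304 ≈ +$549 billion.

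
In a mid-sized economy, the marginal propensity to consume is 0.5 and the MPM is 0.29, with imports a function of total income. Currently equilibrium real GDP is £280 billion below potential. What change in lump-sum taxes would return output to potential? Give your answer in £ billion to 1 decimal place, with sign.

Spending multiplier = 1/(1 − c + m) = 1/(1 − 0.5 + 0.29) = 1/0.79 ≈ 1.266.
Tax multiplier = −c·k = −0.5/0.79 ≈ −0.633. Need ΔY = +£280 billion, so ΔT = ΔY/(−c·k) = −(+£280 billion) × 0.79 / 0.5 = −£442.4 billion.
The government should cut lump-sum taxes by £442.4 billion.

−£442.4 billion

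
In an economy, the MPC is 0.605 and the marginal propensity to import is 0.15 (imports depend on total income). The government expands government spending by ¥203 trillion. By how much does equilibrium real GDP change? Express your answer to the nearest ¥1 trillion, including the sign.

Spending multiplier = 1/(1 − c + m) = 1/(1 − 0.605 + 0.15) = 1/0.545 ≈ 1.835.
ΔY = k × ΔG = (+¥203 trillion) / 0.545 ≈ +¥372 trillion.

+¥372 trillion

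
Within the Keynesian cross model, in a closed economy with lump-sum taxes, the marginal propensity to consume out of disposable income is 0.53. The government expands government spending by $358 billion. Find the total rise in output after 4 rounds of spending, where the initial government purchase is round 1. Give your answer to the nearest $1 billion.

$702 billion

Round 1 adds ΔG = $358 billion; each later round is MPC = 0.53 times the previous.
After 4 rounds: 358 + 189.74 + 100.5622 + 53.297966 = ΔG·(1 − c^4)/(1 − c) = 358 × (1 − 0.07890481)/0.47 ≈ $702 billion.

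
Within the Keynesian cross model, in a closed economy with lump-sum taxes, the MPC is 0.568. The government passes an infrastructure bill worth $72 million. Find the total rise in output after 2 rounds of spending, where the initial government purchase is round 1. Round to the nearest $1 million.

Round 1 adds ΔG = $72 million; each later round is MPC = 0.568 times the previous.
After 2 rounds: 72 + 40.896 = ΔG·(1 − c^2)/(1 − c) = 72 × (1 − 0.322624)/0.432 ≈ $113 million.

$113 million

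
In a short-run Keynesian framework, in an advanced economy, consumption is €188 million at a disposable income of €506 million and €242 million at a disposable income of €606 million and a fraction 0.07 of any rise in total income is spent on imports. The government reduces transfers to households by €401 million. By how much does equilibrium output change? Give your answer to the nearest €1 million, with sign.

MPC = ΔC/ΔYd = (242 − 188)/(606 − 506) = 54/100 = 0.54.
The transfer change shifts disposable income by −€401 million, so first-round consumption changes by c·ΔTR = 0.54 × (−€401 million) = −€216.54 million.
Expenditure multiplier = 1/(1 − c + m) = 1/(1 − 0.54 + 0.07) = 1/0.53 ≈ 1.887.
The transfer multiplier is c × k ≈ 1.019, so ΔY = k × (c·ΔTR) = (−€216.54 million) / 0.53 ≈ −€409 million.

−€409 million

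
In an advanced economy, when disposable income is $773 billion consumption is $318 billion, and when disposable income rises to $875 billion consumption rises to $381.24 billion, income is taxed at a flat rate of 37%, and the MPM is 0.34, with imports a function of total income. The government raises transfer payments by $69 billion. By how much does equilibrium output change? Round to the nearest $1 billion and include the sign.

+$45 billion

MPC = ΔC/ΔYd = (381.24 − 318)/(875 − 773) = 63.24/102 = 0.62.
The transfer change shifts disposable income by +$69 billion, so first-round consumption changes by c·ΔTR = 0.62 × (+$69 billion) = +$42.78 billion.
Expenditure multiplier = 1/(1 − c(1−t) + m) = 1/(1 − 0.62×0.63 + 0.34) = 1/0.9494 ≈ 1.053.
The transfer multiplier is c × k ≈ 0.653, so ΔY = k × (c·ΔTR) = (+$42.78 billion) / 0.9494 ≈ +$45 billion.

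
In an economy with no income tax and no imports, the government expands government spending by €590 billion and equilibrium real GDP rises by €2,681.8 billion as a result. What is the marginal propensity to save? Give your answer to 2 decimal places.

Implied spending multiplier k = ΔY/ΔG = 2,681.8/590 ≈ 4.5454.
Since k = 1/(1 − MPC), MPC = 1 − 1/k = 1 − ΔG/ΔY = 1 − 590/2,681.8 ≈ 0.78.
MPS = 1 − MPC = 0.22.

0.22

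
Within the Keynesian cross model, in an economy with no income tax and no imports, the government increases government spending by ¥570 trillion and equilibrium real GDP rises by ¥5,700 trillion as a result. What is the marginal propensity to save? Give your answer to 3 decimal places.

0.100

Implied spending multiplier k = ΔY/ΔG = 5,700/570 = 10.
Since k = 1/(1 − MPC), MPC = 1 − 1/k = 1 − ΔG/ΔY = 1 − 570/5,700 = 0.900.
MPS = 1 − MPC = 0.100.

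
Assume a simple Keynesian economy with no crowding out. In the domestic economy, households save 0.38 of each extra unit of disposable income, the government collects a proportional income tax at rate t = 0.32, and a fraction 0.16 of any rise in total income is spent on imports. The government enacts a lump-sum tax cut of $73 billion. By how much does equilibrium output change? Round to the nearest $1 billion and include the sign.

MPC = 1 − MPS = 1 − 0.38 = 0.62.
A lump-sum tax change of −$73 billion shifts disposable income by +$73 billion; first-round consumption changes by −c × ΔT = −0.62 × (−$73 billion) = +$45.26 billion.
Expenditure multiplier = 1/(1 − c(1−t) + m) = 1/(1 − 0.62×0.68 + 0.16) = 1/0.7384 ≈ 1.354.
The tax multiplier is −c × k ≈ −0.84, so ΔY = k × (−c·ΔT) = (+$45.26 billion) / 0.7384 ≈ +$61 billion.

+$61 billion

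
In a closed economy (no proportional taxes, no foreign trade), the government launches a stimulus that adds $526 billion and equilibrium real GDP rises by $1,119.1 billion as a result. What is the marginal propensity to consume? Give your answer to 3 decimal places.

0.530

Implied spending multiplier k = ΔY/ΔG = 1,119.1/526 ≈ 2.1276.
Since k = 1/(1 − MPC), MPC = 1 − 1/k = 1 − ΔG/ΔY = 1 − 526/1,119.1 ≈ 0.530.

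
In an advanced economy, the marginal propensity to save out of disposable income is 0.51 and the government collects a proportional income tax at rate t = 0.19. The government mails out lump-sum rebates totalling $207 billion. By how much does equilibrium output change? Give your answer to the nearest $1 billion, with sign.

MPC = 1 − MPS = 1 − 0.51 = 0.49.
A lump-sum tax change of −$207 billion shifts disposable income by +$207 billion; first-round consumption changes by −c × ΔT = −0.49 × (−$207 billion) = +$101.43 billion.
Expenditure multiplier = 1/(1 − c(1−t)) = 1/(1 − 0.49×0.81) = 1/0.6031 ≈ 1.658.
The tax multiplier is −c × k ≈ −0.812, so ΔY = k × (−c·ΔT) = (+$101.43 billion) / 0.6031 ≈ +$168 billion.

+$168 billion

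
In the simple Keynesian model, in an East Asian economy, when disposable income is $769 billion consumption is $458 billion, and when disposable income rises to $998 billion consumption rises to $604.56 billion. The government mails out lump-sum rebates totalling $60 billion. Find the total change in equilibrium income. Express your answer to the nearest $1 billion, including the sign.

MPC = ΔC/ΔYd = (604.56 − 458)/(998 − 769) = 146.56/229 = 0.64.
A lump-sum tax change of −$60 billion shifts disposable income by +$60 billion; first-round consumption changes by −c × ΔT = −0.64 × (−$60 billion) = +$38.4 billion.
Expenditure multiplier = 1/(1 − MPC) = 1/(1 − 0.64) = 1/0.36 ≈ 2.778.
The tax multiplier is −c × k ≈ −1.778, so ΔY = k × (−c·ΔT) = (+$38.4 billion) / 0.36 ≈ +$107 billion.

+$107 billion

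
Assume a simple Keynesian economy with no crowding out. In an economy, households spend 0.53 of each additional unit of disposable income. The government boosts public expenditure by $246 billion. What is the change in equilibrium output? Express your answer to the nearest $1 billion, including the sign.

Expenditure multiplier = 1/(1 − MPC) = 1/(1 − 0.53) = 1/0.47 ≈ 2.128.
ΔY = k × ΔG = (+$246 billion) / 0.47 ≈ +$523 billion.

+$523 billion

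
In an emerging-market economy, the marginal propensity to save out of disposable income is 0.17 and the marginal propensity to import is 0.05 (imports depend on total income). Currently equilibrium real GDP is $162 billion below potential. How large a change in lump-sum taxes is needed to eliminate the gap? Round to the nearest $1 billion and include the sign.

−$43 billion

MPC = 1 − MPS = 1 − 0.17 = 0.83.
Spending multiplier = 1/(1 − c + m) = 1/(1 − 0.83 + 0.05) = 1/0.22 ≈ 4.545.
Tax multiplier = −c·k = −0.83/0.22 ≈ −3.773. Need ΔY = +$162 billion, so ΔT = ΔY/(−c·k) = −(+$162 billion) × 0.22 / 0.83 ≈ −$43 billion.
The government should cut lump-sum taxes by $43 billion.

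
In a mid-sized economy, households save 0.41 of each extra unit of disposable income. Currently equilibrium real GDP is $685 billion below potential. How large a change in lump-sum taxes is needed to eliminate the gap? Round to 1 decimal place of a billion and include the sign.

MPC = 1 − MPS = 1 − 0.41 = 0.59.
Spending multiplier = 1/(1 − MPC) = 1/(1 − 0.59) = 1/0.41 ≈ 2.439.
Tax multiplier = −c·k = −0.59/0.41 ≈ −1.439. Need ΔY = +$685 billion, so ΔT = ΔY/(−c·k) = −(+$685 billion) × 0.41 / 0.59 ≈ −$476 billion.
The government should cut lump-sum taxes by $476 billion.

−$476.0 billion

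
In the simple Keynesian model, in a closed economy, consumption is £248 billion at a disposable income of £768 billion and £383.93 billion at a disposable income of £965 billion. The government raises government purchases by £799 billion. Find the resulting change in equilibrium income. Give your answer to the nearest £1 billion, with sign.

MPC = ΔC/ΔYd = (383.93 − 248)/(965 − 768) = 135.93/197 = 0.69.
Expenditure multiplier = 1/(1 − MPC) = 1/(1 − 0.69) = 1/0.31 ≈ 3.226.
ΔY = k × ΔG = (+£799 billion) / 0.31 ≈ +£2,577 billion.

+£2,577 billion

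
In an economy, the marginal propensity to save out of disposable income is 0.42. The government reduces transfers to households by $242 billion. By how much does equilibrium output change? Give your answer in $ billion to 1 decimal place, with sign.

MPC = 1 − MPS = 1 − 0.42 = 0.58.
The transfer change shifts disposable income by −$242 billion, so first-round consumption changes by c·ΔTR = 0.58 × (−$242 billion) = −$140.36 billion.
Expenditure multiplier = 1/(1 − MPC) = 1/(1 − 0.58) = 1/0.42 ≈ 2.381.
The transfer multiplier is c × k ≈ 1.381, so ΔY = k × (c·ΔTR) = (−$140.36 billion) / 0.42 ≈ −$334.2 billion.

−$334.2 billion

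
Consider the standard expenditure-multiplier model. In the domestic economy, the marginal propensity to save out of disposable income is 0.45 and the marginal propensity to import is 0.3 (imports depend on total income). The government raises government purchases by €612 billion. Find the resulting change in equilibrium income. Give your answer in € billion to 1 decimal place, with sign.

+€816.0 billion

MPC = 1 − MPS = 1 − 0.45 = 0.55.
Spending multiplier = 1/(1 − c + m) = 1/(1 − 0.55 + 0.3) = 1/0.75 ≈ 1.333.
ΔY = k × ΔG = (+€612 billion) / 0.75 = +€816 billion.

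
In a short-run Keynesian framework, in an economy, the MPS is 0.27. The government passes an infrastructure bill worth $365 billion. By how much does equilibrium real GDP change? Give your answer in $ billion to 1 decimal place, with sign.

MPC = 1 − MPS = 1 − 0.27 = 0.73.
Government-spending multiplier = 1/(1 − MPC) = 1/(1 − 0.73) = 1/0.27 ≈ 3.704.
ΔY = k × ΔG = (+$365 billion) / 0.27 ≈ +$1,351.9 billion.

+$1,351.9 billion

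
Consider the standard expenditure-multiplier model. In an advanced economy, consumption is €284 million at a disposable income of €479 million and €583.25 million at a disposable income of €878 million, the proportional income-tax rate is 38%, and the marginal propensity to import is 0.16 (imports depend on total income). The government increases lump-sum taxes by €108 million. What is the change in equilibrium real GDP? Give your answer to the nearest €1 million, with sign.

MPC = ΔC/ΔYd = (583.25 − 284)/(878 − 479) = 299.25/399 = 0.75.
A lump-sum tax change of +€108 million shifts disposable income by −€108 million; first-round consumption changes by −c × ΔT = −0.75 × (+€108 million) = −€81 million.
Expenditure multiplier = 1/(1 − c(1−t) + m) = 1/(1 − 0.75×0.62 + 0.16) = 1/0.695 ≈ 1.439.
The tax multiplier is −c × k ≈ −1.079, so ΔY = k × (−c·ΔT) = (−€81 million) / 0.695 ≈ −€117 million.

−€117 million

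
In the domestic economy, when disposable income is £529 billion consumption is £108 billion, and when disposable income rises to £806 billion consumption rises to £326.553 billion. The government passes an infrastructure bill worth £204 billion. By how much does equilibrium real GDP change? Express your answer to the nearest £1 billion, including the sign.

+£967 billion

MPC = ΔC/ΔYd = (326.553 − 108)/(806 − 529) = 218.553/277 = 0.789.
Spending multiplier = 1/(1 − MPC) = 1/(1 − 0.789) = 1/0.211 ≈ 4.739.
ΔY = k × ΔG = (+£204 billion) / 0.211 ≈ +£967 billion.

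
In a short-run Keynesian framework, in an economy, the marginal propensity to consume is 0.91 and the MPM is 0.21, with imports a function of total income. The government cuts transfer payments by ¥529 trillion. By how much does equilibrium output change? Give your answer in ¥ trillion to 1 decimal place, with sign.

The transfer change shifts disposable income by −¥529 trillion, so first-round consumption changes by c·ΔTR = 0.91 × (−¥529 trillion) = −¥481.39 trillion.
Expenditure multiplier = 1/(1 − c + m) = 1/(1 − 0.91 + 0.21) = 1/0.3 ≈ 3.333.
The transfer multiplier is c × k ≈ 3.033, so ΔY = k × (c·ΔTR) = (−¥481.39 trillion) / 0.3 ≈ −¥1,604.6 trillion.

−¥1,604.6 trillion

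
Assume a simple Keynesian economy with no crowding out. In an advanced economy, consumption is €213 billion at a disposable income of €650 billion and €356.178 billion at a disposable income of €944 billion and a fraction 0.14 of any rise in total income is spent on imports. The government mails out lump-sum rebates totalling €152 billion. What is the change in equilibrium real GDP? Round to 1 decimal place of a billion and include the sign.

MPC = ΔC/ΔYd = (356.178 − 213)/(944 − 650) = 143.178/294 = 0.487.
A lump-sum tax change of −€152 billion shifts disposable income by +€152 billion; first-round consumption changes by −c × ΔT = −0.487 × (−€152 billion) = +€74.024 billion.
Expenditure multiplier = 1/(1 − c + m) = 1/(1 − 0.487 + 0.14) = 1/0.653 ≈ 1.531.
The tax multiplier is −c × k ≈ −0.746, so ΔY = k × (−c·ΔT) = (+€74.024 billion) / 0.653 ≈ +€113.4 billion.

+€113.4 billion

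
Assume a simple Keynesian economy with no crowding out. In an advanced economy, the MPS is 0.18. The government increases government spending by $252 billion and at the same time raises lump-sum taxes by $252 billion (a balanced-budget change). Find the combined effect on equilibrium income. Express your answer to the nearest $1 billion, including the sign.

+$252 billion

MPC = 1 − MPS = 1 − 0.18 = 0.82.
Expenditure multiplier = 1/(1 − MPC) = 1/(1 − 0.82) = 1/0.18 ≈ 5.556.
ΔG contributes k·ΔG = (+$252 billion) / 0.18 = +$1,400 billion.
ΔT of +$252 billion changes first-round spending by −c·ΔT = −$206.64 billion, contributing k·(−c·ΔT) = (−$206.64 billion) / 0.18 = −$1,148 billion.
With ΔG = ΔT and no other leakages, the balanced-budget multiplier is 1, so ΔY = ΔG = +$252 billion.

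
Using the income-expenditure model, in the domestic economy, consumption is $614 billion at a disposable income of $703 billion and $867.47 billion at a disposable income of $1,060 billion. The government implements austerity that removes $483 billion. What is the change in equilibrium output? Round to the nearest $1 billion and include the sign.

−$1,666 billion

MPC = ΔC/ΔYd = (867.47 − 614)/(1,060 − 703) = 253.47/357 = 0.71.
Spending multiplier = 1/(1 − MPC) = 1/(1 − 0.71) = 1/0.29 ≈ 3.448.
ΔY = k × ΔG = (−$483 billion) / 0.29 ≈ −$1,666 billion.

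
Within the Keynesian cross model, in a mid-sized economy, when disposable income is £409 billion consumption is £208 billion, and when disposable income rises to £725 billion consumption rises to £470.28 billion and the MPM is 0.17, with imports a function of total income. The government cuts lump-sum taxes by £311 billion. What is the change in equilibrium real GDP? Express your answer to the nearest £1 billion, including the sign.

MPC = ΔC/ΔYd = (470.28 − 208)/(725 − 409) = 262.28/316 = 0.83.
A lump-sum tax change of −£311 billion shifts disposable income by +£311 billion; first-round consumption changes by −c × ΔT = −0.83 × (−£311 billion) = +£258.13 billion.
Expenditure multiplier = 1/(1 − c + m) = 1/(1 − 0.83 + 0.17) = 1/0.34 ≈ 2.941.
The tax multiplier is −c × k ≈ −2.441, so ΔY = k × (−c·ΔT) = (+£258.13 billion) / 0.34 ≈ +£759 billion.

+£759 billion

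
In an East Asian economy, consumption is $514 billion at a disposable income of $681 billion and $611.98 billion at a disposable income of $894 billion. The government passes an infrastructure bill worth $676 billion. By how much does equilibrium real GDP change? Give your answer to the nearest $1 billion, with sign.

MPC = ΔC/ΔYd = (611.98 − 514)/(894 − 681) = 97.98/213 = 0.46.
Government-spending multiplier = 1/(1 − MPC) = 1/(1 − 0.46) = 1/0.54 ≈ 1.852.
ΔY = k × ΔG = (+$676 billion) / 0.54 ≈ +$1,252 billion.

+$1,252 billion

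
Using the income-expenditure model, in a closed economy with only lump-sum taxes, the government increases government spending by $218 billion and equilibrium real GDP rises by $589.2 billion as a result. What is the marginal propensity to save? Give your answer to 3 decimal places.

0.370

Implied spending multiplier k = ΔY/ΔG = 589.2/218 ≈ 2.7028.
Since k = 1/(1 − MPC), MPC = 1 − 1/k = 1 − ΔG/ΔY = 1 − 218/589.2 ≈ 0.630.
MPS = 1 − MPC = 0.370.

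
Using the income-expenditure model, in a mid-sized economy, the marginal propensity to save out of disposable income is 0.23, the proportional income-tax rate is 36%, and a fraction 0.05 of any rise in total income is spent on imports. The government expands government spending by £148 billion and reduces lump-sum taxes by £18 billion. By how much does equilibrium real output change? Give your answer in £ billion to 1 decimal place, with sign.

MPC = 1 − MPS = 1 − 0.23 = 0.77.
Expenditure multiplier = 1/(1 − c(1−t) + m) = 1/(1 − 0.77×0.64 + 0.05) = 1/0.5572 ≈ 1.795.
ΔG contributes k·ΔG = (+£148 billion) / 0.5572 ≈ +£265.6 billion.
ΔT of −£18 billion changes first-round spending by −c·ΔT = +£13.86 billion, contributing k·(−c·ΔT) = (+£13.86 billion) / 0.5572 ≈ +£24.9 billion.
Net ΔY = k(ΔG − c·ΔT) = (+£161.86 billion) / 0.5572 ≈ +£290.5 billion.

+£290.5 billion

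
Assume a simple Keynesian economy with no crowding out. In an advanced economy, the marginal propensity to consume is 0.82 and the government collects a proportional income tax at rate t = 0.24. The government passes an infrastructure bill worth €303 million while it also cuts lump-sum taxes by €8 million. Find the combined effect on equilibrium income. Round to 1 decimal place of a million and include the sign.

+€821.5 million

Expenditure multiplier = 1/(1 − c(1−t)) = 1/(1 − 0.82×0.76) = 1/0.3768 ≈ 2.654.
ΔG contributes k·ΔG = (+€303 million) / 0.3768 ≈ +€804.1 million.
ΔT of −€8 million changes first-round spending by −c·ΔT = +€6.56 million, contributing k·(−c·ΔT) = (+€6.56 million) / 0.3768 ≈ +€17.4 million.
Net ΔY = k(ΔG − c·ΔT) = (+€309.56 million) / 0.3768 ≈ +€821.5 million.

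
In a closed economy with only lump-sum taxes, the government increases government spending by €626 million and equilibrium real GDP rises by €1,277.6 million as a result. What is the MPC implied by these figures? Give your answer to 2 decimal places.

Implied spending multiplier k = ΔY/ΔG = 1,277.6/626 ≈ 2.0409.
Since k = 1/(1 − MPC), MPC = 1 − 1/k = 1 − ΔG/ΔY = 1 − 626/1,277.6 ≈ 0.51.

0.51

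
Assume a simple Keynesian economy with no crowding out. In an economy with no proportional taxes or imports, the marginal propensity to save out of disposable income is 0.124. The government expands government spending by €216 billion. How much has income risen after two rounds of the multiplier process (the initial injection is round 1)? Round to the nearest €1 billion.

€405 billion

MPC = 1 − MPS = 1 − 0.124 = 0.876.
Round 1 adds ΔG = €216 billion; each later round is MPC = 0.876 times the previous.
After 2 rounds: 216 + 189.216 = ΔG·(1 − c^2)/(1 − c) = 216 × (1 − 0.767376)/0.124 ≈ €405 billion.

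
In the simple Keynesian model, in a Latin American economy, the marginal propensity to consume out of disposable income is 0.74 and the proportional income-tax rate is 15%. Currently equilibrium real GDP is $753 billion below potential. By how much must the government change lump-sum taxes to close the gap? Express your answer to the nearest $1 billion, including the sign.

Spending multiplier = 1/(1 − c(1−t)) = 1/(1 − 0.74×0.85) = 1/0.371 ≈ 2.695.
Tax multiplier = −c·k = −0.74/0.371 ≈ −1.995. Need ΔY = +$753 billion, so ΔT = ΔY/(−c·k) = −(+$753 billion) × 0.371 / 0.74 ≈ −$378 billion.
The government should cut lump-sum taxes by $378 billion.

−$378 billion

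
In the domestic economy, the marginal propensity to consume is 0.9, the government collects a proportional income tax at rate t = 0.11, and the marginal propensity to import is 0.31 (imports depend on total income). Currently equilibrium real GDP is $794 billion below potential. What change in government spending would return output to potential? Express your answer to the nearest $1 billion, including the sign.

+$404 billion

Spending multiplier = 1/(1 − c(1−t) + m) = 1/(1 − 0.9×0.89 + 0.31) = 1/0.509 ≈ 1.965.
Need ΔY = +$794 billion, so ΔG = ΔY/k = (+$794 billion) × 0.509 ≈ +$404 billion.
The government should increase government spending by $404 billion.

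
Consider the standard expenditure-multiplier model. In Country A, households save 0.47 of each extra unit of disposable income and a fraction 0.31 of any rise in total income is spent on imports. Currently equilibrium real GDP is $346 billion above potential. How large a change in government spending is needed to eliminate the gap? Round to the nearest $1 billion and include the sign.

MPC = 1 − MPS = 1 − 0.47 = 0.53.
Spending multiplier = 1/(1 − c + m) = 1/(1 − 0.53 + 0.31) = 1/0.78 ≈ 1.282.
Need ΔY = −$346 billion, so ΔG = ΔY/k = (−$346 billion) × 0.78 ≈ −$270 billion.
The government should cut government spending by $270 billion.

−$270 billion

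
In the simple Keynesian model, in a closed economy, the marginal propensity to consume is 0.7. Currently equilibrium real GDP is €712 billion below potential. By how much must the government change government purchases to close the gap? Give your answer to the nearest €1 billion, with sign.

+€214 billion

Spending multiplier = 1/(1 − MPC) = 1/(1 − 0.7) = 1/0.3 ≈ 3.333.
Need ΔY = +€712 billion, so ΔG = ΔY/k = (+€712 billion) × 0.3 ≈ +€214 billion.
The government should increase government purchases by €214 billion.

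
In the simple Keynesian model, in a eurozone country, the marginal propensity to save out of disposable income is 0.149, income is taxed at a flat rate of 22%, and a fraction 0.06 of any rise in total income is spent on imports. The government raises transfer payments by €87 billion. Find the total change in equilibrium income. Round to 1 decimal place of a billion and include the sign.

MPC = 1 − MPS = 1 − 0.149 = 0.851.
The transfer change shifts disposable income by +€87 billion, so first-round consumption changes by c·ΔTR = 0.851 × (+€87 billion) = +€74.037 billion.
Expenditure multiplier = 1/(1 − c(1−t) + m) = 1/(1 − 0.851×0.78 + 0.06) = 1/0.39622 ≈ 2.524.
The transfer multiplier is c × k ≈ 2.148, so ΔY = k × (c·ΔTR) = (+€74.037 billion) / 0.39622 ≈ +€186.9 billion.

+€186.9 billion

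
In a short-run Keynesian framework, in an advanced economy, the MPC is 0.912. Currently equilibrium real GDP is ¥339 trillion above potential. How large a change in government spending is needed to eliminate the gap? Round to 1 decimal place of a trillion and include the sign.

Spending multiplier = 1/(1 − MPC) = 1/(1 − 0.912) = 1/0.088 ≈ 11.364.
Need ΔY = −¥339 trillion, so ΔG = ΔY/k = (−¥339 trillion) × 0.088 ≈ −¥29.8 trillion.
The government should cut government spending by ¥29.8 trillion.

−¥29.8 trillion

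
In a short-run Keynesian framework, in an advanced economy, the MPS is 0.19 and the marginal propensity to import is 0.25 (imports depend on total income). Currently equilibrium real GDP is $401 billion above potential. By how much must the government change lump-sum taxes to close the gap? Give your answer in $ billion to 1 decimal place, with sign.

MPC = 1 − MPS = 1 − 0.19 = 0.81.
Spending multiplier = 1/(1 − c + m) = 1/(1 − 0.81 + 0.25) = 1/0.44 ≈ 2.273.
Tax multiplier = −c·k = −0.81/0.44 ≈ −1.841. Need ΔY = −$401 billion, so ΔT = ΔY/(−c·k) = −(−$401 billion) × 0.44 / 0.81 ≈ +$217.8 billion.
The government should raise lump-sum taxes by $217.8 billion.

+$217.8 billion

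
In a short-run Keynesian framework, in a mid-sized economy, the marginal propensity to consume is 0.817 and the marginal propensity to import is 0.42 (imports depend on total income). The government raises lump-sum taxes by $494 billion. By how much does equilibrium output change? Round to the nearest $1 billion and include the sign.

−$669 billion

A lump-sum tax change of +$494 billion shifts disposable income by −$494 billion; first-round consumption changes by −c × ΔT = −0.817 × (+$494 billion) = −$403.598 billion.
Expenditure multiplier = 1/(1 − c + m) = 1/(1 − 0.817 + 0.42) = 1/0.603 ≈ 1.658.
The tax multiplier is −c × k ≈ −1.355, so ΔY = k × (−c·ΔT) = (−$403.598 billion) / 0.603 ≈ −$669 billion.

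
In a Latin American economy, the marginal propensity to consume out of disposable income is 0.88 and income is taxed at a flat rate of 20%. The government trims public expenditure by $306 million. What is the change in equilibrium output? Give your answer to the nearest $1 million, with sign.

Government-spending multiplier = 1/(1 − c(1−t)) = 1/(1 − 0.88×0.8) = 1/0.296 ≈ 3.378.
ΔY = k × ΔG = (−$306 million) / 0.296 ≈ −$1,034 million.

−$1,034 million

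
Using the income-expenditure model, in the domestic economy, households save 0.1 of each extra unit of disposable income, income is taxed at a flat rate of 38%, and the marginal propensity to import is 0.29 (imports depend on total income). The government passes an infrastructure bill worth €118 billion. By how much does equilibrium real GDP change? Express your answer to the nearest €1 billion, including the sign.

+€161 billion

MPC = 1 − MPS = 1 − 0.1 = 0.9.
Expenditure multiplier = 1/(1 − c(1−t) + m) = 1/(1 − 0.9×0.62 + 0.29) = 1/0.732 ≈ 1.366.
ΔY = k × ΔG = (+€118 billion) / 0.732 ≈ +€161 billion.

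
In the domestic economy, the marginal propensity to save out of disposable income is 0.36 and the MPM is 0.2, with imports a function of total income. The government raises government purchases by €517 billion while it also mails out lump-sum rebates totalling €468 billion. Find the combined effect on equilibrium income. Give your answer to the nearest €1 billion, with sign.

MPC = 1 − MPS = 1 − 0.36 = 0.64.
Expenditure multiplier = 1/(1 − c + m) = 1/(1 − 0.64 + 0.2) = 1/0.56 ≈ 1.786.
ΔG contributes k·ΔG = (+€517 billion) / 0.56 ≈ +€923.2 billion.
ΔT of −€468 billion changes first-round spending by −c·ΔT = +€299.52 billion, contributing k·(−c·ΔT) = (+€299.52 billion) / 0.56 ≈ +€534.9 billion.
Net ΔY = k(ΔG − c·ΔT) = (+€816.52 billion) / 0.56 ≈ +€1,458 billion.

+€1,458 billion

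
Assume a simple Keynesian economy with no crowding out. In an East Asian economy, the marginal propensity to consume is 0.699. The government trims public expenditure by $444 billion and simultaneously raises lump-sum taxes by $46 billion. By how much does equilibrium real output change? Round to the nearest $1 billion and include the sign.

−$1,582 billion

Expenditure multiplier = 1/(1 − MPC) = 1/(1 − 0.699) = 1/0.301 ≈ 3.322.
ΔG contributes k·ΔG = (−$444 billion) / 0.301 ≈ −$1,475.1 billion.
ΔT of +$46 billion changes first-round spending by −c·ΔT = −$32.154 billion, contributing k·(−c·ΔT) = (−$32.154 billion) / 0.301 ≈ −$106.8 billion.
Net ΔY = k(ΔG − c·ΔT) = (−$476.154 billion) / 0.301 ≈ −$1,582 billion.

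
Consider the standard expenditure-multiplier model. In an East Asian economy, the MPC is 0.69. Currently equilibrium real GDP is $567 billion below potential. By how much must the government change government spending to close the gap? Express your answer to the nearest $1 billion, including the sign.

Spending multiplier = 1/(1 − MPC) = 1/(1 − 0.69) = 1/0.31 ≈ 3.226.
Need ΔY = +$567 billion, so ΔG = ΔY/k = (+$567 billion) × 0.31 ≈ +$176 billion.
The government should increase government spending by $176 billion.

+$176 billion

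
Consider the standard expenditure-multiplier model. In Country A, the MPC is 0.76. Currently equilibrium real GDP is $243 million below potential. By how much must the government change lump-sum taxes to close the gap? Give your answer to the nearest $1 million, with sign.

−$77 million

Spending multiplier = 1/(1 − MPC) = 1/(1 − 0.76) = 1/0.24 ≈ 4.167.
Tax multiplier = −c·k = −0.76/0.24 ≈ −3.167. Need ΔY = +$243 million, so ΔT = ΔY/(−c·k) = −(+$243 million) × 0.24 / 0.76 ≈ −$77 million.
The government should cut lump-sum taxes by $77 million.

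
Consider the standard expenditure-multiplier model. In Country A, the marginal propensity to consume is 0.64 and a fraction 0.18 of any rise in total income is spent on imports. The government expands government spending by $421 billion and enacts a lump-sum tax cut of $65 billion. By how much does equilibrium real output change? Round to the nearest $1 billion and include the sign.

Expenditure multiplier = 1/(1 − c + m) = 1/(1 − 0.64 + 0.18) = 1/0.54 ≈ 1.852.
ΔG contributes k·ΔG = (+$421 billion) / 0.54 ≈ +$779.6 billion.
ΔT of −$65 billion changes first-round spending by −c·ΔT = +$41.6 billion, contributing k·(−c·ΔT) = (+$41.6 billion) / 0.54 ≈ +$77 billion.
Net ΔY = k(ΔG − c·ΔT) = (+$462.6 billion) / 0.54 ≈ +$857 billion.

+$857 billion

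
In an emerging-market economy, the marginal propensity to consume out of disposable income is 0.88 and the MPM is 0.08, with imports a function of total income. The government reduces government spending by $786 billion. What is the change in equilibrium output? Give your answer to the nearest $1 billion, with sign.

−$3,930 billion

Government-spending multiplier = 1/(1 − c + m) = 1/(1 − 0.88 + 0.08) = 1/0.2 = 5.
ΔY = k × ΔG = (−$786 billion) / 0.2 = −$3,930 billion.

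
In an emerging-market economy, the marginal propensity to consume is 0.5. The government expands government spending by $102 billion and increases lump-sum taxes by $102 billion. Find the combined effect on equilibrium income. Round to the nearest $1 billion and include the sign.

+$102 billion

Expenditure multiplier = 1/(1 − MPC) = 1/(1 − 0.5) = 1/0.5 = 2.
ΔG contributes k·ΔG = (+$102 billion) / 0.5 = +$204 billion.
ΔT of +$102 billion changes first-round spending by −c·ΔT = −$51 billion, contributing k·(−c·ΔT) = (−$51 billion) / 0.5 = −$102 billion.
With ΔG = ΔT and no other leakages, the balanced-budget multiplier is 1, so ΔY = ΔG = +$102 billion.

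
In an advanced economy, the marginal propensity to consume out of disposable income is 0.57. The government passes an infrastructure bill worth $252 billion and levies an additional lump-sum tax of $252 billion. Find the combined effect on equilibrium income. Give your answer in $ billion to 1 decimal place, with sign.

+$252.0 billion

Expenditure multiplier = 1/(1 − MPC) = 1/(1 − 0.57) = 1/0.43 ≈ 2.326.
ΔG contributes k·ΔG = (+$252 billion) / 0.43 ≈ +$586 billion.
ΔT of +$252 billion changes first-round spending by −c·ΔT = −$143.64 billion, contributing k·(−c·ΔT) = (−$143.64 billion) / 0.43 ≈ −$334 billion.
With ΔG = ΔT and no other leakages, the balanced-budget multiplier is 1, so ΔY = ΔG = +$252 billion.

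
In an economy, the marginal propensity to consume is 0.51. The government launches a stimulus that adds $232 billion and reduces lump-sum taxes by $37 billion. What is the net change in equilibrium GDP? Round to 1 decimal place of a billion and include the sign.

+$512.0 billion

Expenditure multiplier = 1/(1 − MPC) = 1/(1 − 0.51) = 1/0.49 ≈ 2.041.
ΔG contributes k·ΔG = (+$232 billion) / 0.49 ≈ +$473.5 billion.
ΔT of −$37 billion changes first-round spending by −c·ΔT = +$18.87 billion, contributing k·(−c·ΔT) = (+$18.87 billion) / 0.49 ≈ +$38.5 billion.
Net ΔY = k(ΔG − c·ΔT) = (+$250.87 billion) / 0.49 ≈ +$512 billion.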